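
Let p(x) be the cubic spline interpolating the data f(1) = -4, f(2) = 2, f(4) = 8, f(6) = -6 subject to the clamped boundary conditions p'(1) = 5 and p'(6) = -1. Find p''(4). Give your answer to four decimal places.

Put m_i = p'' at the i-th knot. Here h = (1, 2, 2) and Δ = (6, 3, -7), so the interior equations h_(i-1)·m_(i-1) + 2(h_(i-1)+h_i)·m_i + h_i·m_(i+1) = 6(Δ_i − Δ_(i-1)) read
  1·m_0 + 6·m_1 + 2·m_2 = 6(Δ_1 - Δ_0) = -18
  2·m_1 + 8·m_2 + 2·m_3 = 6(Δ_2 - Δ_1) = -60
Clamped end conditions give two more equations: 2h_0·m_0 + h_0·m_1 = 6(Δ_0 - p'(1)) = 6 and h_2·m_2 + 2h_2·m_3 = 6(p'(6) - Δ_2) = 36.
Solving the tridiagonal system: m_0 = 66/23, m_1 = 6/23, m_2 = -258/23, m_3 = 336/23.

-11.2174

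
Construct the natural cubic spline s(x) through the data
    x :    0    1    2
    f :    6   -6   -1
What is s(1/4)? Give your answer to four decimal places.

2.0039

With σ_i denoting the second derivative at x_i, h_i = 1, 1, and Δ_i = (y_(i+1) − y_i)/h_i = -12, 5:
  1·σ_0 + 4·σ_1 + 1·σ_2 = 6(Δ_1 - Δ_0) = 102
Natural end conditions: σ_0 = σ_2 = 0.
Forward elimination and back-substitution give σ_0 = 0, σ_1 = 51/2, σ_2 = 0.
On [0, 1], s(x) = 6 - 65/4·x + 0·x² + 17/4·x³.
With x = 1/4: s(1/4) = 513/256.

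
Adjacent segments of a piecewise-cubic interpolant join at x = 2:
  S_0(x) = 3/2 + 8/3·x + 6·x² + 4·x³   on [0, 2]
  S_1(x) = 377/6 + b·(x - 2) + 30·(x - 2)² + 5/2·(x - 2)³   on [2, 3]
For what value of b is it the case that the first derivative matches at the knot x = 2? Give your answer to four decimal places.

74.6667

S_0'(x) = 8/3 + 12·x + 12·x², so S_0'(2) = 224/3. On the right, S_1'(2) = b, so b = 224/3.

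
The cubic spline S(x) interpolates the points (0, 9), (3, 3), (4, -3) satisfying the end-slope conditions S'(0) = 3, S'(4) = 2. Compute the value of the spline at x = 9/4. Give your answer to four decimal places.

Put σ_i = S'' at the i-th knot. Here h = (3, 1) and Δ = (-2, -6), so the interior equations h_(i-1)·σ_(i-1) + 2(h_(i-1)+h_i)·σ_i + h_i·σ_(i+1) = 6(Δ_i − Δ_(i-1)) read
  3·σ_0 + 8·σ_1 + 1·σ_2 = 6(Δ_1 - Δ_0) = -24
Clamped end conditions give two more equations: 2h_0·σ_0 + h_0·σ_1 = 6(Δ_0 - S'(0)) = -30 and h_1·σ_1 + 2h_1·σ_2 = 6(S'(4) - Δ_1) = 48.
Forward elimination and back-substitution give σ_0 = -9/4, σ_1 = -11/2, σ_2 = 107/4.
On [0, 3], S(x) = 9 + 3·x - 9/8·x² - 13/72·x³.
With x = 9/4: S(9/4) = 4095/512.

7.9980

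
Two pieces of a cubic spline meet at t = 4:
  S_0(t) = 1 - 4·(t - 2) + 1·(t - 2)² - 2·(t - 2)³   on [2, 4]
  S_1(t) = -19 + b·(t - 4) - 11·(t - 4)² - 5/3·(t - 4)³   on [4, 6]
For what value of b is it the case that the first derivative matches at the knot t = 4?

S_0'(t) = -4 + 2·(t - 2) - 6·(t - 2)², so S_0'(4) = -24. On the right, S_1'(4) = b, so b = -24.

-24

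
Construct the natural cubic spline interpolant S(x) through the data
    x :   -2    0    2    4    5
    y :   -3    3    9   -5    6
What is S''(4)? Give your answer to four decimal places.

With m_i denoting the second derivative at x_i, h_i = 2, 2, 2, 1, and Δ_i = (y_(i+1) − y_i)/h_i = 3, 3, -7, 11:
  2·m_0 + 8·m_1 + 2·m_2 = 6(Δ_1 - Δ_0) = 0
  2·m_1 + 8·m_2 + 2·m_3 = 6(Δ_2 - Δ_1) = -60
  2·m_2 + 6·m_3 + 1·m_4 = 6(Δ_3 - Δ_2) = 108
Natural end conditions: m_0 = m_4 = 0.
Forward elimination and back-substitution give m_0 = 0, m_1 = 144/41, m_2 = -576/41, m_3 = 930/41, m_4 = 0.

22.6829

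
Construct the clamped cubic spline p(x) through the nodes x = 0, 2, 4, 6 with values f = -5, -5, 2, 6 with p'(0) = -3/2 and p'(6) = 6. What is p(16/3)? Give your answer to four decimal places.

3.4815

With m_i denoting the second derivative at x_i, h_i = 2, 2, 2, and Δ_i = (y_(i+1) − y_i)/h_i = 0, 7/2, 2:
  2·m_0 + 8·m_1 + 2·m_2 = 6(Δ_1 - Δ_0) = 21
  2·m_1 + 8·m_2 + 2·m_3 = 6(Δ_2 - Δ_1) = -9
Clamped end conditions give two more equations: 2h_0·m_0 + h_0·m_1 = 6(Δ_0 - p'(0)) = 9 and h_2·m_2 + 2h_2·m_3 = 6(p'(6) - Δ_2) = 24.
Forward elimination and back-substitution give m_0 = 1/2, m_1 = 7/2, m_2 = -4, m_3 = 8.
On [4, 6], p(x) = 2 + 2·(x - 4) - 2·(x - 4)² + 1·(x - 4)³.
With (x - 4) = 4/3: p(16/3) = 94/27.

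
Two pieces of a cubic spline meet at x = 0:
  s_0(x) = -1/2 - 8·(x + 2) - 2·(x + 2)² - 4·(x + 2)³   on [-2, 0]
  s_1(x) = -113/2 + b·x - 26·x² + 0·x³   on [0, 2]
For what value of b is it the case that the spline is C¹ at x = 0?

s_0'(x) = -8 - 4·(x + 2) - 12·(x + 2)², so s_0'(0) = -64. On the right, s_1'(0) = b, so b = -64.

-64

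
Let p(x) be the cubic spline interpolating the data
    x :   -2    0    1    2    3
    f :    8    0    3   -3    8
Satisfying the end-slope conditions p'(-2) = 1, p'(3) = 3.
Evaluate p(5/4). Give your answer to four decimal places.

1.3497

Write σ_i for p''(x_i). With h_i = 2, 1, 1, 1 and divided differences Δ_i = -4, 3, -6, 11, the continuity of p' gives the tridiagonal system
  2·σ_0 + 6·σ_1 + 1·σ_2 = 6(Δ_1 - Δ_0) = 42
  1·σ_1 + 4·σ_2 + 1·σ_3 = 6(Δ_2 - Δ_1) = -54
  1·σ_2 + 4·σ_3 + 1·σ_4 = 6(Δ_3 - Δ_2) = 102
Clamped end conditions give two more equations: 2h_0·σ_0 + h_0·σ_1 = 6(Δ_0 - p'(-2)) = -30 and h_3·σ_3 + 2h_3·σ_4 = 6(p'(3) - Δ_3) = -48.
Solving the tridiagonal system: σ_0 = -1319/82, σ_1 = 704/41, σ_2 = -1183/41, σ_3 = 1814/41, σ_4 = -1891/41.
On [1, 2], p(x) = 3 - 154/41·(x - 1) - 1183/82·(x - 1)² + 999/82·(x - 1)³.
With (x - 1) = 1/4: p(5/4) = 7083/5248.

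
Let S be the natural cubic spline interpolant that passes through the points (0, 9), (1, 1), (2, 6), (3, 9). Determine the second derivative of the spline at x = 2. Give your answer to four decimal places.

Put M_i = S'' at the i-th knot. Here h = (1, 1, 1) and Δ = (-8, 5, 3), so the interior equations h_(i-1)·M_(i-1) + 2(h_(i-1)+h_i)·M_i + h_i·M_(i+1) = 6(Δ_i − Δ_(i-1)) read
  1·M_0 + 4·M_1 + 1·M_2 = 6(Δ_1 - Δ_0) = 78
  1·M_1 + 4·M_2 + 1·M_3 = 6(Δ_2 - Δ_1) = -12
Natural end conditions: M_0 = M_3 = 0.
Solving: M_0 = 0, M_1 = 108/5, M_2 = -42/5, M_3 = 0.

-8.4000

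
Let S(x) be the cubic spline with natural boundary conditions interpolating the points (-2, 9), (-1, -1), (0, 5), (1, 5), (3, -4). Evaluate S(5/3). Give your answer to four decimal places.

Let M_i = S''(x_i). Step sizes h_i = 1, 1, 1, 2; slopes of the chords Δ_i = (y_(i+1) - y_i)/h_i = -10, 6, 0, -9/2.
  1·M_0 + 4·M_1 + 1·M_2 = 6(Δ_1 - Δ_0) = 96
  1·M_1 + 4·M_2 + 1·M_3 = 6(Δ_2 - Δ_1) = -36
  1·M_2 + 6·M_3 + 2·M_4 = 6(Δ_3 - Δ_2) = -27
Natural end conditions: M_0 = M_4 = 0.
Solving the tridiagonal system: M_0 = 0, M_1 = 2397/86, M_2 = -666/43, M_3 = -165/86, M_4 = 0.
On [1, 3], S(x) = 5 - 277/86·(x - 1) - 165/172·(x - 1)² + 55/344·(x - 1)³.
With (x - 1) = 2/3: S(5/3) = 2872/1161.

2.4737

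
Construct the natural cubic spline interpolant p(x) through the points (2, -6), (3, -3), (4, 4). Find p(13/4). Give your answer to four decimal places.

Let m_i = p''(x_i). Step sizes h_i = 1, 1; slopes of the chords Δ_i = (y_(i+1) - y_i)/h_i = 3, 7.
  1·m_0 + 4·m_1 + 1·m_2 = 6(Δ_1 - Δ_0) = 24
Natural end conditions: m_0 = m_2 = 0.
Forward elimination and back-substitution give m_0 = 0, m_1 = 6, m_2 = 0.
On [3, 4], p(x) = -3 + 5·(x - 3) + 3·(x - 3)² - 1·(x - 3)³.
With (x - 3) = 1/4: p(13/4) = -101/64.

-1.5781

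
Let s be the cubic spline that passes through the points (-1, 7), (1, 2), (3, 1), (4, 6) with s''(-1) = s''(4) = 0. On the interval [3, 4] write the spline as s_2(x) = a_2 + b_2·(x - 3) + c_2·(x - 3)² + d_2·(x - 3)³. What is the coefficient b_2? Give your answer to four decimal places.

3.1818

Put M_i = s'' at the i-th knot. Here h = (2, 2, 1) and Δ = (-5/2, -1/2, 5), so the interior equations h_(i-1)·M_(i-1) + 2(h_(i-1)+h_i)·M_i + h_i·M_(i+1) = 6(Δ_i − Δ_(i-1)) read
  2·M_0 + 8·M_1 + 2·M_2 = 6(Δ_1 - Δ_0) = 12
  2·M_1 + 6·M_2 + 1·M_3 = 6(Δ_2 - Δ_1) = 33
Natural end conditions: M_0 = M_3 = 0.
Solving: M_0 = 0, M_1 = 3/22, M_2 = 60/11, M_3 = 0.
On [3, 4], with s_2(x) = a_2 + b_2·(x - 3) + c_2·(x - 3)² + d_2·(x - 3)³: c_2 = M_2/2 = 30/11, d_2 = (M_3 - M_2)/(6h_2) = -10/11, b_2 = Δ_2 - h_2(2M_2 + M_3)/6 = 35/11.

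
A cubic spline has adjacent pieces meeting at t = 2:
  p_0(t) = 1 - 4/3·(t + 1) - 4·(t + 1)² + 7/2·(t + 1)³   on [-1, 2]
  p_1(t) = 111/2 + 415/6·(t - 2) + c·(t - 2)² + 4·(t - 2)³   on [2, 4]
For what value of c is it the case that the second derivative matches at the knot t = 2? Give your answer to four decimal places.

p_0''(t) = -8 + 21·(t + 1), so p_0''(2) = 55. On the right, p_1''(2) = 2c, so c = 55/2.

27.5000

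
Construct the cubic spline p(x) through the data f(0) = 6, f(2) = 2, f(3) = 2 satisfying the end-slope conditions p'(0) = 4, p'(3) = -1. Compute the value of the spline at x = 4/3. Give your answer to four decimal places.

Write σ_i for p''(x_i). With h_i = 2, 1 and divided differences Δ_i = -2, 0, the continuity of p' gives the tridiagonal system
  2·σ_0 + 6·σ_1 + 1·σ_2 = 6(Δ_1 - Δ_0) = 12
Clamped end conditions give two more equations: 2h_0·σ_0 + h_0·σ_1 = 6(Δ_0 - p'(0)) = -36 and h_1·σ_1 + 2h_1·σ_2 = 6(p'(3) - Δ_1) = -6.
Solving the tridiagonal system: σ_0 = -38/3, σ_1 = 22/3, σ_2 = -20/3.
On [0, 2], p(x) = 6 + 4·x - 19/3·x² + 5/3·x³.
With x = 4/3: p(4/3) = 326/81.

4.0247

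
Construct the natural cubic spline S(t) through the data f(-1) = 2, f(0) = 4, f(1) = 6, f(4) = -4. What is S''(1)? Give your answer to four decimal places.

-4.1290

With σ_i denoting the second derivative at x_i, h_i = 1, 1, 3, and Δ_i = (y_(i+1) − y_i)/h_i = 2, 2, -10/3:
  1·σ_0 + 4·σ_1 + 1·σ_2 = 6(Δ_1 - Δ_0) = 0
  1·σ_1 + 8·σ_2 + 3·σ_3 = 6(Δ_2 - Δ_1) = -32
Natural end conditions: σ_0 = σ_3 = 0.
Solving: σ_0 = 0, σ_1 = 32/31, σ_2 = -128/31, σ_3 = 0.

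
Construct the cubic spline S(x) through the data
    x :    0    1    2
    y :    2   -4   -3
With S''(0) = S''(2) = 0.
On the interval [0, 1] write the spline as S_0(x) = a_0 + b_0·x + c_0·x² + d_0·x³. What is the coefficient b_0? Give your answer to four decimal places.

Write M_i for S''(x_i). With h_i = 1, 1 and divided differences Δ_i = -6, 1, the continuity of S' gives the tridiagonal system
  1·M_0 + 4·M_1 + 1·M_2 = 6(Δ_1 - Δ_0) = 42
Natural end conditions: M_0 = M_2 = 0.
Solving: M_0 = 0, M_1 = 21/2, M_2 = 0.
On [0, 1], with S_0(x) = a_0 + b_0·x + c_0·x² + d_0·x³: c_0 = M_0/2 = 0, d_0 = (M_1 - M_0)/(6h_0) = 7/4, b_0 = Δ_0 - h_0(2M_0 + M_1)/6 = -31/4.

-7.7500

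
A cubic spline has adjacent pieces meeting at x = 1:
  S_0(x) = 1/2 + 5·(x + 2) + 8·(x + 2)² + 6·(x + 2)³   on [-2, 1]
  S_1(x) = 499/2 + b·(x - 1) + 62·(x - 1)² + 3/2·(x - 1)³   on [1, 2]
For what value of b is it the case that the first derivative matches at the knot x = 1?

215

S_0'(x) = 5 + 16·(x + 2) + 18·(x + 2)², so S_0'(1) = 215. On the right, S_1'(1) = b, so b = 215.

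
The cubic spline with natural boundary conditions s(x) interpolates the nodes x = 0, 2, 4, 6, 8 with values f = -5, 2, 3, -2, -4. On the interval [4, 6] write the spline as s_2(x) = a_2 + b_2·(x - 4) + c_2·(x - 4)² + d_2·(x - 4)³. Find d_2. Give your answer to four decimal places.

0.3281

Put σ_i = s'' at the i-th knot. Here h = (2, 2, 2, 2) and Δ = (7/2, 1/2, -5/2, -1), so the interior equations h_(i-1)·σ_(i-1) + 2(h_(i-1)+h_i)·σ_i + h_i·σ_(i+1) = 6(Δ_i − Δ_(i-1)) read
  2·σ_0 + 8·σ_1 + 2·σ_2 = 6(Δ_1 - Δ_0) = -18
  2·σ_1 + 8·σ_2 + 2·σ_3 = 6(Δ_2 - Δ_1) = -18
  2·σ_2 + 8·σ_3 + 2·σ_4 = 6(Δ_3 - Δ_2) = 9
Natural end conditions: σ_0 = σ_4 = 0.
Hence σ_0 = 0, σ_1 = -27/16, σ_2 = -9/4, σ_3 = 27/16, σ_4 = 0.
On [4, 6], with s_2(x) = a_2 + b_2·(x - 4) + c_2·(x - 4)² + d_2·(x - 4)³: c_2 = σ_2/2 = -9/8, d_2 = (σ_3 - σ_2)/(6h_2) = 21/64, b_2 = Δ_2 - h_2(2σ_2 + σ_3)/6 = -25/16.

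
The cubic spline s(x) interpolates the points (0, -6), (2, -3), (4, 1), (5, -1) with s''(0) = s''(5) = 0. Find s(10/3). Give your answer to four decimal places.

0.4815

Let M_i = s''(x_i). Step sizes h_i = 2, 2, 1; slopes of the chords Δ_i = (y_(i+1) - y_i)/h_i = 3/2, 2, -2.
  2·M_0 + 8·M_1 + 2·M_2 = 6(Δ_1 - Δ_0) = 3
  2·M_1 + 6·M_2 + 1·M_3 = 6(Δ_2 - Δ_1) = -24
Natural end conditions: M_0 = M_3 = 0.
Forward elimination and back-substitution give M_0 = 0, M_1 = 3/2, M_2 = -9/2, M_3 = 0.
On [2, 4], s(x) = -3 + 5/2·(x - 2) + 3/4·(x - 2)² - 1/2·(x - 2)³.
With (x - 2) = 4/3: s(10/3) = 13/27.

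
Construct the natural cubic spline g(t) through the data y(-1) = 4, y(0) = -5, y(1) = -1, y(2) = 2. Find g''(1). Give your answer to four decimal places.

-6.8000

Put M_i = g'' at the i-th knot. Here h = (1, 1, 1) and Δ = (-9, 4, 3), so the interior equations h_(i-1)·M_(i-1) + 2(h_(i-1)+h_i)·M_i + h_i·M_(i+1) = 6(Δ_i − Δ_(i-1)) read
  1·M_0 + 4·M_1 + 1·M_2 = 6(Δ_1 - Δ_0) = 78
  1·M_1 + 4·M_2 + 1·M_3 = 6(Δ_2 - Δ_1) = -6
Natural end conditions: M_0 = M_3 = 0.
Forward elimination and back-substitution give M_0 = 0, M_1 = 106/5, M_2 = -34/5, M_3 = 0.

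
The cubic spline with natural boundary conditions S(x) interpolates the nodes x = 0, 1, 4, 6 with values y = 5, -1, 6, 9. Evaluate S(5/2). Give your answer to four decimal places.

With M_i denoting the second derivative at x_i, h_i = 1, 3, 2, and Δ_i = (y_(i+1) − y_i)/h_i = -6, 7/3, 3/2:
  1·M_0 + 8·M_1 + 3·M_2 = 6(Δ_1 - Δ_0) = 50
  3·M_1 + 10·M_2 + 2·M_3 = 6(Δ_2 - Δ_1) = -5
Natural end conditions: M_0 = M_3 = 0.
Hence M_0 = 0, M_1 = 515/71, M_2 = -190/71, M_3 = 0.
On [1, 4], S(x) = -1 - 763/213·(x - 1) + 515/142·(x - 1)² - 235/426·(x - 1)³.
With (x - 1) = 3/2: S(5/2) = -85/1136.

-0.0748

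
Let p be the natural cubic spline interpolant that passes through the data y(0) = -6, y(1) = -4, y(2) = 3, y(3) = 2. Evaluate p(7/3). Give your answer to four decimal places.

3.5802

Let M_i = p''(x_i). Step sizes h_i = 1, 1, 1; slopes of the chords Δ_i = (y_(i+1) - y_i)/h_i = 2, 7, -1.
  1·M_0 + 4·M_1 + 1·M_2 = 6(Δ_1 - Δ_0) = 30
  1·M_1 + 4·M_2 + 1·M_3 = 6(Δ_2 - Δ_1) = -48
Natural end conditions: M_0 = M_3 = 0.
Solving: M_0 = 0, M_1 = 56/5, M_2 = -74/5, M_3 = 0.
On [2, 3], p(t) = 3 + 59/15·(t - 2) - 37/5·(t - 2)² + 37/15·(t - 2)³.
With (t - 2) = 1/3: p(7/3) = 290/81.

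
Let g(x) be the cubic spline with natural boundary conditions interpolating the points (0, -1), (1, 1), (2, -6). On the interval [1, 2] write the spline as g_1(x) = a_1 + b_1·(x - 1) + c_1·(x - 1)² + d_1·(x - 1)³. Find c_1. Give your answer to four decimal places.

-6.7500

Put m_i = g'' at the i-th knot. Here h = (1, 1) and Δ = (2, -7), so the interior equations h_(i-1)·m_(i-1) + 2(h_(i-1)+h_i)·m_i + h_i·m_(i+1) = 6(Δ_i − Δ_(i-1)) read
  1·m_0 + 4·m_1 + 1·m_2 = 6(Δ_1 - Δ_0) = -54
Natural end conditions: m_0 = m_2 = 0.
Forward elimination and back-substitution give m_0 = 0, m_1 = -27/2, m_2 = 0.
On [1, 2], with g_1(x) = a_1 + b_1·(x - 1) + c_1·(x - 1)² + d_1·(x - 1)³: c_1 = m_1/2 = -27/4, d_1 = (m_2 - m_1)/(6h_1) = 9/4, b_1 = Δ_1 - h_1(2m_1 + m_2)/6 = -5/2.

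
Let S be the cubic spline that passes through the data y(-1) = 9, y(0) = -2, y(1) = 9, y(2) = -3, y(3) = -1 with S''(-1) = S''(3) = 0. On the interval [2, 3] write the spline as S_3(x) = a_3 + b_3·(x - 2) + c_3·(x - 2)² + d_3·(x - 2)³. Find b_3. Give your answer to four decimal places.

Let m_i = S''(x_i). Step sizes h_i = 1, 1, 1, 1; slopes of the chords Δ_i = (y_(i+1) - y_i)/h_i = -11, 11, -12, 2.
  1·m_0 + 4·m_1 + 1·m_2 = 6(Δ_1 - Δ_0) = 132
  1·m_1 + 4·m_2 + 1·m_3 = 6(Δ_2 - Δ_1) = -138
  1·m_2 + 4·m_3 + 1·m_4 = 6(Δ_3 - Δ_2) = 84
Natural end conditions: m_0 = m_4 = 0.
Solving: m_0 = 0, m_1 = 327/7, m_2 = -384/7, m_3 = 243/7, m_4 = 0.
On [2, 3], with S_3(x) = a_3 + b_3·(x - 2) + c_3·(x - 2)² + d_3·(x - 2)³: c_3 = m_3/2 = 243/14, d_3 = (m_4 - m_3)/(6h_3) = -81/14, b_3 = Δ_3 - h_3(2m_3 + m_4)/6 = -67/7.

-9.5714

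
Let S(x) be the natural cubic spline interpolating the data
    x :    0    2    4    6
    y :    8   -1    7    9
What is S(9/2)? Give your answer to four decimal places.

8.3969

With M_i denoting the second derivative at x_i, h_i = 2, 2, 2, and Δ_i = (y_(i+1) − y_i)/h_i = -9/2, 4, 1:
  2·M_0 + 8·M_1 + 2·M_2 = 6(Δ_1 - Δ_0) = 51
  2·M_1 + 8·M_2 + 2·M_3 = 6(Δ_2 - Δ_1) = -18
Natural end conditions: M_0 = M_3 = 0.
Hence M_0 = 0, M_1 = 37/5, M_2 = -41/10, M_3 = 0.
On [4, 6], S(x) = 7 + 56/15·(x - 4) - 41/20·(x - 4)² + 41/120·(x - 4)³.
With (x - 4) = 1/2: S(9/2) = 2687/320.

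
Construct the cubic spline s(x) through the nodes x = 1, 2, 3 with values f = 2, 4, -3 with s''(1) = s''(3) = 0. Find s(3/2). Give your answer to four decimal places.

Let σ_i = s''(x_i). Step sizes h_i = 1, 1; slopes of the chords Δ_i = (y_(i+1) - y_i)/h_i = 2, -7.
  1·σ_0 + 4·σ_1 + 1·σ_2 = 6(Δ_1 - Δ_0) = -54
Natural end conditions: σ_0 = σ_2 = 0.
Hence σ_0 = 0, σ_1 = -27/2, σ_2 = 0.
On [1, 2], s(x) = 2 + 17/4·(x - 1) + 0·(x - 1)² - 9/4·(x - 1)³.
With (x - 1) = 1/2: s(3/2) = 123/32.

3.8438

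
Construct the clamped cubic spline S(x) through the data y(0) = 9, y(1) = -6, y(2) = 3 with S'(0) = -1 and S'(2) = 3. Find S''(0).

Let m_i = S''(x_i). Step sizes h_i = 1, 1; slopes of the chords Δ_i = (y_(i+1) - y_i)/h_i = -15, 9.
  1·m_0 + 4·m_1 + 1·m_2 = 6(Δ_1 - Δ_0) = 144
Clamped end conditions give two more equations: 2h_0·m_0 + h_0·m_1 = 6(Δ_0 - S'(0)) = -84 and h_1·m_1 + 2h_1·m_2 = 6(S'(2) - Δ_1) = -36.
Hence m_0 = -76, m_1 = 68, m_2 = -52.

-76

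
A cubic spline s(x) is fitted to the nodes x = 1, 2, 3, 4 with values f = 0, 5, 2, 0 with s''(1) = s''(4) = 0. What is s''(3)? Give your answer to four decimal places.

4.8000

Let σ_i = s''(x_i). Step sizes h_i = 1, 1, 1; slopes of the chords Δ_i = (y_(i+1) - y_i)/h_i = 5, -3, -2.
  1·σ_0 + 4·σ_1 + 1·σ_2 = 6(Δ_1 - Δ_0) = -48
  1·σ_1 + 4·σ_2 + 1·σ_3 = 6(Δ_2 - Δ_1) = 6
Natural end conditions: σ_0 = σ_3 = 0.
Solving: σ_0 = 0, σ_1 = -66/5, σ_2 = 24/5, σ_3 = 0.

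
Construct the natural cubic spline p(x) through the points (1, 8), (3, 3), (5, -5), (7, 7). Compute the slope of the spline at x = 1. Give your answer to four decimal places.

-1.4333

Put m_i = p'' at the i-th knot. Here h = (2, 2, 2) and Δ = (-5/2, -4, 6), so the interior equations h_(i-1)·m_(i-1) + 2(h_(i-1)+h_i)·m_i + h_i·m_(i+1) = 6(Δ_i − Δ_(i-1)) read
  2·m_0 + 8·m_1 + 2·m_2 = 6(Δ_1 - Δ_0) = -9
  2·m_1 + 8·m_2 + 2·m_3 = 6(Δ_2 - Δ_1) = 60
Natural end conditions: m_0 = m_3 = 0.
Solving: m_0 = 0, m_1 = -16/5, m_2 = 83/10, m_3 = 0.
On [1, 3], p'(x) = b_0 + 2c_0·(x - 1) + 3d_0·(x - 1)² with b_0 = Δ_0 - h_0(2m_0 + m_1)/6 = -43/30, c_0 = m_0/2 = 0, d_0 = (m_1 - m_0)/(6h_0) = -4/15. So p'(1) = -43/30.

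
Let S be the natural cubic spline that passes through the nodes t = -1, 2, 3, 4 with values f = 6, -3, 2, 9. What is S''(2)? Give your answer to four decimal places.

5.8065

Write m_i for S''(x_i). With h_i = 3, 1, 1 and divided differences Δ_i = -3, 5, 7, the continuity of S' gives the tridiagonal system
  3·m_0 + 8·m_1 + 1·m_2 = 6(Δ_1 - Δ_0) = 48
  1·m_1 + 4·m_2 + 1·m_3 = 6(Δ_2 - Δ_1) = 12
Natural end conditions: m_0 = m_3 = 0.
Forward elimination and back-substitution give m_0 = 0, m_1 = 180/31, m_2 = 48/31, m_3 = 0.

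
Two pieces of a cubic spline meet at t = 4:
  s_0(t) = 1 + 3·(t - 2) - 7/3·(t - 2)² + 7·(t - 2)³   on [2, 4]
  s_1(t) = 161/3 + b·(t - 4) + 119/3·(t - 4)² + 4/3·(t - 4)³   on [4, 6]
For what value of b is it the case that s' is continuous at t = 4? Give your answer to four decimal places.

77.6667

s_0'(t) = 3 - 14/3·(t - 2) + 21·(t - 2)², so s_0'(4) = 233/3. On the right, s_1'(4) = b, so b = 233/3.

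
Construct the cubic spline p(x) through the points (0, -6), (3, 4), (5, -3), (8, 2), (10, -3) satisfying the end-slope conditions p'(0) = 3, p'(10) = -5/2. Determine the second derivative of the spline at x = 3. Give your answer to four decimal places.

With M_i denoting the second derivative at x_i, h_i = 3, 2, 3, 2, and Δ_i = (y_(i+1) − y_i)/h_i = 10/3, -7/2, 5/3, -5/2:
  3·M_0 + 10·M_1 + 2·M_2 = 6(Δ_1 - Δ_0) = -41
  2·M_1 + 10·M_2 + 3·M_3 = 6(Δ_2 - Δ_1) = 31
  3·M_2 + 10·M_3 + 2·M_4 = 6(Δ_3 - Δ_2) = -25
Clamped end conditions give two more equations: 2h_0·M_0 + h_0·M_1 = 6(Δ_0 - p'(0)) = 2 and h_3·M_3 + 2h_3·M_4 = 6(p'(10) - Δ_3) = 0.
Solving the tridiagonal system: M_0 = 101/29, M_1 = -548/87, M_2 = 502/87, M_3 = -409/87, M_4 = 409/174.

-6.2989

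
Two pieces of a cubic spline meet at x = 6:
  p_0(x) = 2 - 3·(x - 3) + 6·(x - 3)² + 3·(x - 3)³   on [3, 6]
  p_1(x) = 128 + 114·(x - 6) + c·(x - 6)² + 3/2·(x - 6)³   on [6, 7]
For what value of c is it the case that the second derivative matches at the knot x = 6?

p_0''(x) = 12 + 18·(x - 3), so p_0''(6) = 66. On the right, p_1''(6) = 2c, so c = 33.

33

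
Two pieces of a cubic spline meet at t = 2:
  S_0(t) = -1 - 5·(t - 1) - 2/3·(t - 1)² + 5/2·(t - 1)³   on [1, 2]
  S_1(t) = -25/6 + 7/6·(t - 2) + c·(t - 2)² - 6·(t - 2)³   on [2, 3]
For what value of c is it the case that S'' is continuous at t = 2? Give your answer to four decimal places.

6.8333

S_0''(t) = -4/3 + 15·(t - 1), so S_0''(2) = 41/3. On the right, S_1''(2) = 2c, so c = 41/6.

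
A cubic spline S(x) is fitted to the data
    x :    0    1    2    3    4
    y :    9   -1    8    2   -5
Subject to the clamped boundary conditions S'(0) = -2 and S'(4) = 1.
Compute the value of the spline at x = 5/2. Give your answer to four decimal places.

Let σ_i = S''(x_i). Step sizes h_i = 1, 1, 1, 1; slopes of the chords Δ_i = (y_(i+1) - y_i)/h_i = -10, 9, -6, -7.
  1·σ_0 + 4·σ_1 + 1·σ_2 = 6(Δ_1 - Δ_0) = 114
  1·σ_1 + 4·σ_2 + 1·σ_3 = 6(Δ_2 - Δ_1) = -90
  1·σ_2 + 4·σ_3 + 1·σ_4 = 6(Δ_3 - Δ_2) = -6
Clamped end conditions give two more equations: 2h_0·σ_0 + h_0·σ_1 = 6(Δ_0 - S'(0)) = -48 and h_3·σ_3 + 2h_3·σ_4 = 6(S'(4) - Δ_3) = 48.
Forward elimination and back-substitution give σ_0 = -195/4, σ_1 = 99/2, σ_2 = -141/4, σ_3 = 3/2, σ_4 = 93/4.
On [2, 3], S(x) = 8 + 11/2·(x - 2) - 141/8·(x - 2)² + 49/8·(x - 2)³.
With (x - 2) = 1/2: S(5/2) = 455/64.

7.1094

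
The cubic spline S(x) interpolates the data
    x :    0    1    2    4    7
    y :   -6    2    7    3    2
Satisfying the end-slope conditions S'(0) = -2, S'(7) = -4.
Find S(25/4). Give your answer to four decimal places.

3.6369

With M_i denoting the second derivative at x_i, h_i = 1, 1, 2, 3, and Δ_i = (y_(i+1) − y_i)/h_i = 8, 5, -2, -1/3:
  1·M_0 + 4·M_1 + 1·M_2 = 6(Δ_1 - Δ_0) = -18
  1·M_1 + 6·M_2 + 2·M_3 = 6(Δ_2 - Δ_1) = -42
  2·M_2 + 10·M_3 + 3·M_4 = 6(Δ_3 - Δ_2) = 10
Clamped end conditions give two more equations: 2h_0·M_0 + h_0·M_1 = 6(Δ_0 - S'(0)) = 60 and h_3·M_3 + 2h_3·M_4 = 6(S'(7) - Δ_3) = -22.
Solving the tridiagonal system: M_0 = 3739/104, M_1 = -619/52, M_2 = -659/104, M_3 = 103/26, M_4 = -881/156.
On [4, 7], S(x) = 3 - 153/104·(x - 4) + 103/52·(x - 4)² - 1499/2808·(x - 4)³.
With (x - 4) = 9/4: S(25/4) = 24207/6656.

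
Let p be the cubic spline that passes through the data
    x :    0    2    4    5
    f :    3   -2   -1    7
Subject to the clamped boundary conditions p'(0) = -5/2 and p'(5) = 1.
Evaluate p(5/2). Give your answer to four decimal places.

Put M_i = p'' at the i-th knot. Here h = (2, 2, 1) and Δ = (-5/2, 1/2, 8), so the interior equations h_(i-1)·M_(i-1) + 2(h_(i-1)+h_i)·M_i + h_i·M_(i+1) = 6(Δ_i − Δ_(i-1)) read
  2·M_0 + 8·M_1 + 2·M_2 = 6(Δ_1 - Δ_0) = 18
  2·M_1 + 6·M_2 + 1·M_3 = 6(Δ_2 - Δ_1) = 45
Clamped end conditions give two more equations: 2h_0·M_0 + h_0·M_1 = 6(Δ_0 - p'(0)) = 0 and h_2·M_2 + 2h_2·M_3 = 6(p'(5) - Δ_2) = -42.
Solving: M_0 = 11/23, M_1 = -22/23, M_2 = 284/23, M_3 = -625/23.
On [2, 4], p(x) = -2 - 137/46·(x - 2) - 11/23·(x - 2)² + 51/46·(x - 2)³.
With (x - 2) = 1/2: p(5/2) = -1277/368.

-3.4701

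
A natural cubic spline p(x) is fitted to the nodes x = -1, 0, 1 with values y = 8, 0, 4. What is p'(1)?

7

Put σ_i = p'' at the i-th knot. Here h = (1, 1) and Δ = (-8, 4), so the interior equations h_(i-1)·σ_(i-1) + 2(h_(i-1)+h_i)·σ_i + h_i·σ_(i+1) = 6(Δ_i − Δ_(i-1)) read
  1·σ_0 + 4·σ_1 + 1·σ_2 = 6(Δ_1 - Δ_0) = 72
Natural end conditions: σ_0 = σ_2 = 0.
Hence σ_0 = 0, σ_1 = 18, σ_2 = 0.
On [0, 1], p'(x) = b_1 + 2c_1·x + 3d_1·x² with b_1 = Δ_1 - h_1(2σ_1 + σ_2)/6 = -2, c_1 = σ_1/2 = 9, d_1 = (σ_2 - σ_1)/(6h_1) = -3. So p'(1) = 7.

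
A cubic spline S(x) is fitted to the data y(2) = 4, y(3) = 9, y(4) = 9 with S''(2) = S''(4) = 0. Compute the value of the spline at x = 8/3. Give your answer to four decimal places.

Let m_i = S''(x_i). Step sizes h_i = 1, 1; slopes of the chords Δ_i = (y_(i+1) - y_i)/h_i = 5, 0.
  1·m_0 + 4·m_1 + 1·m_2 = 6(Δ_1 - Δ_0) = -30
Natural end conditions: m_0 = m_2 = 0.
Hence m_0 = 0, m_1 = -15/2, m_2 = 0.
On [2, 3], S(x) = 4 + 25/4·(x - 2) + 0·(x - 2)² - 5/4·(x - 2)³.
With (x - 2) = 2/3: S(8/3) = 421/54.

7.7963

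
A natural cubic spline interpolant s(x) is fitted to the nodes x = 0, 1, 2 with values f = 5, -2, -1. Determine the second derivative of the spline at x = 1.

12

Write M_i for s''(x_i). With h_i = 1, 1 and divided differences Δ_i = -7, 1, the continuity of s' gives the tridiagonal system
  1·M_0 + 4·M_1 + 1·M_2 = 6(Δ_1 - Δ_0) = 48
Natural end conditions: M_0 = M_2 = 0.
Solving: M_0 = 0, M_1 = 12, M_2 = 0.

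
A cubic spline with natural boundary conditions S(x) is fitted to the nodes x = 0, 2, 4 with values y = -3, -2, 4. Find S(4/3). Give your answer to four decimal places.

-2.7963

Let m_i = S''(x_i). Step sizes h_i = 2, 2; slopes of the chords Δ_i = (y_(i+1) - y_i)/h_i = 1/2, 3.
  2·m_0 + 8·m_1 + 2·m_2 = 6(Δ_1 - Δ_0) = 15
Natural end conditions: m_0 = m_2 = 0.
Solving: m_0 = 0, m_1 = 15/8, m_2 = 0.
On [0, 2], S(x) = -3 - 1/8·x + 0·x² + 5/32·x³.
With x = 4/3: S(4/3) = -151/54.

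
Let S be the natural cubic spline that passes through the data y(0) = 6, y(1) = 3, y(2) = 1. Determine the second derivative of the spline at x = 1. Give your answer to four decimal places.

Put m_i = S'' at the i-th knot. Here h = (1, 1) and Δ = (-3, -2), so the interior equations h_(i-1)·m_(i-1) + 2(h_(i-1)+h_i)·m_i + h_i·m_(i+1) = 6(Δ_i − Δ_(i-1)) read
  1·m_0 + 4·m_1 + 1·m_2 = 6(Δ_1 - Δ_0) = 6
Natural end conditions: m_0 = m_2 = 0.
Forward elimination and back-substitution give m_0 = 0, m_1 = 3/2, m_2 = 0.

1.5000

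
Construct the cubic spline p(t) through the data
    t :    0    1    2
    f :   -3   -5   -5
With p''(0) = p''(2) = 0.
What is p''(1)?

Let M_i = p''(x_i). Step sizes h_i = 1, 1; slopes of the chords Δ_i = (y_(i+1) - y_i)/h_i = -2, 0.
  1·M_0 + 4·M_1 + 1·M_2 = 6(Δ_1 - Δ_0) = 12
Natural end conditions: M_0 = M_2 = 0.
Hence M_0 = 0, M_1 = 3, M_2 = 0.

3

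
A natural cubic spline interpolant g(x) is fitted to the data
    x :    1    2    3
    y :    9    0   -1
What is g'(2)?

Let M_i = g''(x_i). Step sizes h_i = 1, 1; slopes of the chords Δ_i = (y_(i+1) - y_i)/h_i = -9, -1.
  1·M_0 + 4·M_1 + 1·M_2 = 6(Δ_1 - Δ_0) = 48
Natural end conditions: M_0 = M_2 = 0.
Forward elimination and back-substitution give M_0 = 0, M_1 = 12, M_2 = 0.
On [2, 3], g'(x) = b_1 + 2c_1·(x - 2) + 3d_1·(x - 2)² with b_1 = Δ_1 - h_1(2M_1 + M_2)/6 = -5, c_1 = M_1/2 = 6, d_1 = (M_2 - M_1)/(6h_1) = -2. So g'(2) = -5.

-5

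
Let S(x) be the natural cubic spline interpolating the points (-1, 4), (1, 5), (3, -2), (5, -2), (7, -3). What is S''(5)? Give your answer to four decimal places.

-1.3661

With σ_i denoting the second derivative at x_i, h_i = 2, 2, 2, 2, and Δ_i = (y_(i+1) − y_i)/h_i = 1/2, -7/2, 0, -1/2:
  2·σ_0 + 8·σ_1 + 2·σ_2 = 6(Δ_1 - Δ_0) = -24
  2·σ_1 + 8·σ_2 + 2·σ_3 = 6(Δ_2 - Δ_1) = 21
  2·σ_2 + 8·σ_3 + 2·σ_4 = 6(Δ_3 - Δ_2) = -3
Natural end conditions: σ_0 = σ_4 = 0.
Solving the tridiagonal system: σ_0 = 0, σ_1 = -447/112, σ_2 = 111/28, σ_3 = -153/112, σ_4 = 0.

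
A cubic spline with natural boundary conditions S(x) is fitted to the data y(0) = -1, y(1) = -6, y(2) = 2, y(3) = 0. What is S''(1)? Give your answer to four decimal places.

24.8000

With σ_i denoting the second derivative at x_i, h_i = 1, 1, 1, and Δ_i = (y_(i+1) − y_i)/h_i = -5, 8, -2:
  1·σ_0 + 4·σ_1 + 1·σ_2 = 6(Δ_1 - Δ_0) = 78
  1·σ_1 + 4·σ_2 + 1·σ_3 = 6(Δ_2 - Δ_1) = -60
Natural end conditions: σ_0 = σ_3 = 0.
Solving the tridiagonal system: σ_0 = 0, σ_1 = 124/5, σ_2 = -106/5, σ_3 = 0.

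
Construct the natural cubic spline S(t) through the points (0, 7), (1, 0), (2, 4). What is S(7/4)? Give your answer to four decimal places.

2.3555

Let σ_i = S''(x_i). Step sizes h_i = 1, 1; slopes of the chords Δ_i = (y_(i+1) - y_i)/h_i = -7, 4.
  1·σ_0 + 4·σ_1 + 1·σ_2 = 6(Δ_1 - Δ_0) = 66
Natural end conditions: σ_0 = σ_2 = 0.
Forward elimination and back-substitution give σ_0 = 0, σ_1 = 33/2, σ_2 = 0.
On [1, 2], S(t) = 0 - 3/2·(t - 1) + 33/4·(t - 1)² - 11/4·(t - 1)³.
With (t - 1) = 3/4: S(7/4) = 603/256.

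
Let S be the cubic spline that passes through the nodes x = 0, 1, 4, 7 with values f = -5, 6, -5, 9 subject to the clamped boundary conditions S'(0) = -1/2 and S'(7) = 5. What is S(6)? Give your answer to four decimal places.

2.3919

Write m_i for S''(x_i). With h_i = 1, 3, 3 and divided differences Δ_i = 11, -11/3, 14/3, the continuity of S' gives the tridiagonal system
  1·m_0 + 8·m_1 + 3·m_2 = 6(Δ_1 - Δ_0) = -88
  3·m_1 + 12·m_2 + 3·m_3 = 6(Δ_2 - Δ_1) = 50
Clamped end conditions give two more equations: 2h_0·m_0 + h_0·m_1 = 6(Δ_0 - S'(0)) = 69 and h_2·m_2 + 2h_2·m_3 = 6(S'(7) - Δ_2) = 2.
Solving: m_0 = 1388/31, m_1 = -637/31, m_2 = 980/93, m_3 = -153/31.
On [4, 7], S(x) = -5 - 211/62·(x - 4) + 490/93·(x - 4)² - 1439/1674·(x - 4)³.
With (x - 4) = 2: S(6) = 2002/837.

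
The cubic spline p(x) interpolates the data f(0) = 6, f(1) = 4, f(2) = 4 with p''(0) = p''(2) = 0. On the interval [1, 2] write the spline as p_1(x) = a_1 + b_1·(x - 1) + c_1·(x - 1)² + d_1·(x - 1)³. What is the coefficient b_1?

-1

Put M_i = p'' at the i-th knot. Here h = (1, 1) and Δ = (-2, 0), so the interior equations h_(i-1)·M_(i-1) + 2(h_(i-1)+h_i)·M_i + h_i·M_(i+1) = 6(Δ_i − Δ_(i-1)) read
  1·M_0 + 4·M_1 + 1·M_2 = 6(Δ_1 - Δ_0) = 12
Natural end conditions: M_0 = M_2 = 0.
Hence M_0 = 0, M_1 = 3, M_2 = 0.
On [1, 2], with p_1(x) = a_1 + b_1·(x - 1) + c_1·(x - 1)² + d_1·(x - 1)³: c_1 = M_1/2 = 3/2, d_1 = (M_2 - M_1)/(6h_1) = -1/2, b_1 = Δ_1 - h_1(2M_1 + M_2)/6 = -1.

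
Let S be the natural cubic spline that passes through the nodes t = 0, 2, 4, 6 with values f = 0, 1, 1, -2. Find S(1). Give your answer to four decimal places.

0.5250

Put σ_i = S'' at the i-th knot. Here h = (2, 2, 2) and Δ = (1/2, 0, -3/2), so the interior equations h_(i-1)·σ_(i-1) + 2(h_(i-1)+h_i)·σ_i + h_i·σ_(i+1) = 6(Δ_i − Δ_(i-1)) read
  2·σ_0 + 8·σ_1 + 2·σ_2 = 6(Δ_1 - Δ_0) = -3
  2·σ_1 + 8·σ_2 + 2·σ_3 = 6(Δ_2 - Δ_1) = -9
Natural end conditions: σ_0 = σ_3 = 0.
Solving the tridiagonal system: σ_0 = 0, σ_1 = -1/10, σ_2 = -11/10, σ_3 = 0.
On [0, 2], S(t) = 0 + 8/15·t + 0·t² - 1/120·t³.
With t = 1: S(1) = 21/40.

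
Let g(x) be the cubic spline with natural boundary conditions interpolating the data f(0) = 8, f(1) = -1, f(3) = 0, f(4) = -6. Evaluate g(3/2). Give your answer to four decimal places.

Let m_i = g''(x_i). Step sizes h_i = 1, 2, 1; slopes of the chords Δ_i = (y_(i+1) - y_i)/h_i = -9, 1/2, -6.
  1·m_0 + 6·m_1 + 2·m_2 = 6(Δ_1 - Δ_0) = 57
  2·m_1 + 6·m_2 + 1·m_3 = 6(Δ_2 - Δ_1) = -39
Natural end conditions: m_0 = m_3 = 0.
Solving: m_0 = 0, m_1 = 105/8, m_2 = -87/8, m_3 = 0.
On [1, 3], g(x) = -1 - 37/8·(x - 1) + 105/16·(x - 1)² - 2·(x - 1)³.
With (x - 1) = 1/2: g(3/2) = -123/64.

-1.9219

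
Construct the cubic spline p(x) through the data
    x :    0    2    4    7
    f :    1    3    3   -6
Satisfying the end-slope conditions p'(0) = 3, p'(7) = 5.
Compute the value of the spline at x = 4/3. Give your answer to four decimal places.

2.7017

Let M_i = p''(x_i). Step sizes h_i = 2, 2, 3; slopes of the chords Δ_i = (y_(i+1) - y_i)/h_i = 1, 0, -3.
  2·M_0 + 8·M_1 + 2·M_2 = 6(Δ_1 - Δ_0) = -6
  2·M_1 + 10·M_2 + 3·M_3 = 6(Δ_2 - Δ_1) = -18
Clamped end conditions give two more equations: 2h_0·M_0 + h_0·M_1 = 6(Δ_0 - p'(0)) = -12 and h_2·M_2 + 2h_2·M_3 = 6(p'(7) - Δ_2) = 48.
Forward elimination and back-substitution give M_0 = -139/37, M_1 = 56/37, M_2 = -196/37, M_3 = 394/37.
On [0, 2], p(x) = 1 + 3·x - 139/74·x² + 65/148·x³.
With x = 4/3: p(4/3) = 2699/999.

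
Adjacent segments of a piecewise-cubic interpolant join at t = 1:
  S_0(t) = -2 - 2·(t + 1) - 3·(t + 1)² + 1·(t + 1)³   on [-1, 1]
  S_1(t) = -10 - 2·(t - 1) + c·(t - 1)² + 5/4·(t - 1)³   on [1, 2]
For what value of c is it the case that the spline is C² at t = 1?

S_0''(t) = -6 + 6·(t + 1), so S_0''(1) = 6. On the right, S_1''(1) = 2c, so c = 3.

3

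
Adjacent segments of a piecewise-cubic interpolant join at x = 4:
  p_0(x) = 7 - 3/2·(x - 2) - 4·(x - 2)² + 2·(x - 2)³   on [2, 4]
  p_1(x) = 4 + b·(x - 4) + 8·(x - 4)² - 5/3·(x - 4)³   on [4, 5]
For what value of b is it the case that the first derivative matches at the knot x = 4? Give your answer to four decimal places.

6.5000

p_0'(x) = -3/2 - 8·(x - 2) + 6·(x - 2)², so p_0'(4) = 13/2. On the right, p_1'(4) = b, so b = 13/2.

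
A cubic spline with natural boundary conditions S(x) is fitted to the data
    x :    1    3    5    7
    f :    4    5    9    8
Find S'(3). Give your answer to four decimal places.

1.6333

Write σ_i for S''(x_i). With h_i = 2, 2, 2 and divided differences Δ_i = 1/2, 2, -1/2, the continuity of S' gives the tridiagonal system
  2·σ_0 + 8·σ_1 + 2·σ_2 = 6(Δ_1 - Δ_0) = 9
  2·σ_1 + 8·σ_2 + 2·σ_3 = 6(Δ_2 - Δ_1) = -15
Natural end conditions: σ_0 = σ_3 = 0.
Solving: σ_0 = 0, σ_1 = 17/10, σ_2 = -23/10, σ_3 = 0.
On [3, 5], S'(x) = b_1 + 2c_1·(x - 3) + 3d_1·(x - 3)² with b_1 = Δ_1 - h_1(2σ_1 + σ_2)/6 = 49/30, c_1 = σ_1/2 = 17/20, d_1 = (σ_2 - σ_1)/(6h_1) = -1/3. So S'(3) = 49/30.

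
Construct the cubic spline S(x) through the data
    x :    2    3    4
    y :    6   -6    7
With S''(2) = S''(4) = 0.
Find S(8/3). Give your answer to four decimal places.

Put M_i = S'' at the i-th knot. Here h = (1, 1) and Δ = (-12, 13), so the interior equations h_(i-1)·M_(i-1) + 2(h_(i-1)+h_i)·M_i + h_i·M_(i+1) = 6(Δ_i − Δ_(i-1)) read
  1·M_0 + 4·M_1 + 1·M_2 = 6(Δ_1 - Δ_0) = 150
Natural end conditions: M_0 = M_2 = 0.
Forward elimination and back-substitution give M_0 = 0, M_1 = 75/2, M_2 = 0.
On [2, 3], S(x) = 6 - 73/4·(x - 2) + 0·(x - 2)² + 25/4·(x - 2)³.
With (x - 2) = 2/3: S(8/3) = -233/54.

-4.3148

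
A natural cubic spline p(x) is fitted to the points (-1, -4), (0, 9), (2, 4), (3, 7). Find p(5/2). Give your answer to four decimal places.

4.7500

Write M_i for p''(x_i). With h_i = 1, 2, 1 and divided differences Δ_i = 13, -5/2, 3, the continuity of p' gives the tridiagonal system
  1·M_0 + 6·M_1 + 2·M_2 = 6(Δ_1 - Δ_0) = -93
  2·M_1 + 6·M_2 + 1·M_3 = 6(Δ_2 - Δ_1) = 33
Natural end conditions: M_0 = M_3 = 0.
Forward elimination and back-substitution give M_0 = 0, M_1 = -39/2, M_2 = 12, M_3 = 0.
On [2, 3], p(x) = 4 - 1·(x - 2) + 6·(x - 2)² - 2·(x - 2)³.
With (x - 2) = 1/2: p(5/2) = 19/4.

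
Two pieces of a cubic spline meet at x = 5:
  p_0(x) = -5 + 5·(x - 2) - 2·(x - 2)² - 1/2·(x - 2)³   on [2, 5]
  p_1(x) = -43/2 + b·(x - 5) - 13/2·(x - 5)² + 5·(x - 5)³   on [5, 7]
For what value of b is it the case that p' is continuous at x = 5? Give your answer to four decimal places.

p_0'(x) = 5 - 4·(x - 2) - 3/2·(x - 2)², so p_0'(5) = -41/2. On the right, p_1'(5) = b, so b = -41/2.

-20.5000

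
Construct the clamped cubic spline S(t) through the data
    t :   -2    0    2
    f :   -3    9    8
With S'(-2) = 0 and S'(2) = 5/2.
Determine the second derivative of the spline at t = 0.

Write M_i for S''(x_i). With h_i = 2, 2 and divided differences Δ_i = 6, -1/2, the continuity of S' gives the tridiagonal system
  2·M_0 + 8·M_1 + 2·M_2 = 6(Δ_1 - Δ_0) = -39
Clamped end conditions give two more equations: 2h_0·M_0 + h_0·M_1 = 6(Δ_0 - S'(-2)) = 36 and h_1·M_1 + 2h_1·M_2 = 6(S'(2) - Δ_1) = 18.
Solving: M_0 = 29/2, M_1 = -11, M_2 = 10.

-11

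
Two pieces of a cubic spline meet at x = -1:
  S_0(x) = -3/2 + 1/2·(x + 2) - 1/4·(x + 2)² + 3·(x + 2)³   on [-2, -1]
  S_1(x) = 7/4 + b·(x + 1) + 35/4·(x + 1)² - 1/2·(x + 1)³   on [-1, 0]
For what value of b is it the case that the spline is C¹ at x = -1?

9

S_0'(x) = 1/2 - 1/2·(x + 2) + 9·(x + 2)², so S_0'(-1) = 9. On the right, S_1'(-1) = b, so b = 9.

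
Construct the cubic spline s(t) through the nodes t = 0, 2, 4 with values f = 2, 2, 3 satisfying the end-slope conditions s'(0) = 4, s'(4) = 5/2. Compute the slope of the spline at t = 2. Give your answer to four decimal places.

With M_i denoting the second derivative at x_i, h_i = 2, 2, and Δ_i = (y_(i+1) − y_i)/h_i = 0, 1/2:
  2·M_0 + 8·M_1 + 2·M_2 = 6(Δ_1 - Δ_0) = 3
Clamped end conditions give two more equations: 2h_0·M_0 + h_0·M_1 = 6(Δ_0 - s'(0)) = -24 and h_1·M_1 + 2h_1·M_2 = 6(s'(4) - Δ_1) = 12.
Forward elimination and back-substitution give M_0 = -27/4, M_1 = 3/2, M_2 = 9/4.
On [2, 4], s'(t) = b_1 + 2c_1·(t - 2) + 3d_1·(t - 2)² with b_1 = Δ_1 - h_1(2M_1 + M_2)/6 = -5/4, c_1 = M_1/2 = 3/4, d_1 = (M_2 - M_1)/(6h_1) = 1/16. So s'(2) = -5/4.

-1.2500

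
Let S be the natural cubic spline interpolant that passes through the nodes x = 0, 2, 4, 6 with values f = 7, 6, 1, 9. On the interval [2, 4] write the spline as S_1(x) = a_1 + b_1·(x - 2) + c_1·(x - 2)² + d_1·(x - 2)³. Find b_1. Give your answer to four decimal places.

-2.4333

Let M_i = S''(x_i). Step sizes h_i = 2, 2, 2; slopes of the chords Δ_i = (y_(i+1) - y_i)/h_i = -1/2, -5/2, 4.
  2·M_0 + 8·M_1 + 2·M_2 = 6(Δ_1 - Δ_0) = -12
  2·M_1 + 8·M_2 + 2·M_3 = 6(Δ_2 - Δ_1) = 39
Natural end conditions: M_0 = M_3 = 0.
Solving: M_0 = 0, M_1 = -29/10, M_2 = 28/5, M_3 = 0.
On [2, 4], with S_1(x) = a_1 + b_1·(x - 2) + c_1·(x - 2)² + d_1·(x - 2)³: c_1 = M_1/2 = -29/20, d_1 = (M_2 - M_1)/(6h_1) = 17/24, b_1 = Δ_1 - h_1(2M_1 + M_2)/6 = -73/30.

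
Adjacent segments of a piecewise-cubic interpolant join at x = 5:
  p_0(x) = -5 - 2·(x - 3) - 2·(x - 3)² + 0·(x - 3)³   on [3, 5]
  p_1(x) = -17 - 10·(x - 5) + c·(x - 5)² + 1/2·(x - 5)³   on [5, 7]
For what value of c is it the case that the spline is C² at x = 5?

p_0''(x) = -4 + 0·(x - 3), so p_0''(5) = -4. On the right, p_1''(5) = 2c, so c = -2.

-2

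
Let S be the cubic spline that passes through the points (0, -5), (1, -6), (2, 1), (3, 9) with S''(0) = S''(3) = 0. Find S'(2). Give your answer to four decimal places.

8.5333

Write m_i for S''(x_i). With h_i = 1, 1, 1 and divided differences Δ_i = -1, 7, 8, the continuity of S' gives the tridiagonal system
  1·m_0 + 4·m_1 + 1·m_2 = 6(Δ_1 - Δ_0) = 48
  1·m_1 + 4·m_2 + 1·m_3 = 6(Δ_2 - Δ_1) = 6
Natural end conditions: m_0 = m_3 = 0.
Solving: m_0 = 0, m_1 = 62/5, m_2 = -8/5, m_3 = 0.
On [2, 3], S'(x) = b_2 + 2c_2·(x - 2) + 3d_2·(x - 2)² with b_2 = Δ_2 - h_2(2m_2 + m_3)/6 = 128/15, c_2 = m_2/2 = -4/5, d_2 = (m_3 - m_2)/(6h_2) = 4/15. So S'(2) = 128/15.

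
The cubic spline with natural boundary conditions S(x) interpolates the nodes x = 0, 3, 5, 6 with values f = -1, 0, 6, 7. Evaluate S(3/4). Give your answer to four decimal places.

-1.5033

Put σ_i = S'' at the i-th knot. Here h = (3, 2, 1) and Δ = (1/3, 3, 1), so the interior equations h_(i-1)·σ_(i-1) + 2(h_(i-1)+h_i)·σ_i + h_i·σ_(i+1) = 6(Δ_i − Δ_(i-1)) read
  3·σ_0 + 10·σ_1 + 2·σ_2 = 6(Δ_1 - Δ_0) = 16
  2·σ_1 + 6·σ_2 + 1·σ_3 = 6(Δ_2 - Δ_1) = -12
Natural end conditions: σ_0 = σ_3 = 0.
Solving the tridiagonal system: σ_0 = 0, σ_1 = 15/7, σ_2 = -19/7, σ_3 = 0.
On [0, 3], S(x) = -1 - 31/42·x + 0·x² + 5/42·x³.
With x = 3/4: S(3/4) = -1347/896.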